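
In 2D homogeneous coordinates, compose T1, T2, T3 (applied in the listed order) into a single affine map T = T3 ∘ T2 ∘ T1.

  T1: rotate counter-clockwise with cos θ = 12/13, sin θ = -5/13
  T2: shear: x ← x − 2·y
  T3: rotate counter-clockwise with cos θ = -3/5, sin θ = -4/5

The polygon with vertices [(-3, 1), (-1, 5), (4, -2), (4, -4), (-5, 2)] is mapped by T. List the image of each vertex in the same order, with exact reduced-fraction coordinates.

T1 rotate counter-clockwise with cos θ = 12/13, sin θ = -5/13: (-3, 1) → (-31/13, 27/13); (-1, 5) → (1, 5); (4, -2) → (38/13, -44/13); (4, -4) → (28/13, -68/13); (-5, 2) → (-50/13, 49/13)
T2 shear: x ← x − 2·y: (-31/13, 27/13) → (-85/13, 27/13); (1, 5) → (-9, 5); (38/13, -44/13) → (126/13, -44/13); (28/13, -68/13) → (164/13, -68/13); (-50/13, 49/13) → (-148/13, 49/13)
T3 rotate counter-clockwise with cos θ = -3/5, sin θ = -4/5: (-85/13, 27/13) → (363/65, 259/65); (-9, 5) → (47/5, 21/5); (126/13, -44/13) → (-554/65, -372/65); (164/13, -68/13) → (-764/65, -452/65); (-148/13, 49/13) → (128/13, 89/13)

image vertices: (363/65, 259/65), (47/5, 21/5), (-554/65, -372/65), (-764/65, -452/65), (128/13, 89/13)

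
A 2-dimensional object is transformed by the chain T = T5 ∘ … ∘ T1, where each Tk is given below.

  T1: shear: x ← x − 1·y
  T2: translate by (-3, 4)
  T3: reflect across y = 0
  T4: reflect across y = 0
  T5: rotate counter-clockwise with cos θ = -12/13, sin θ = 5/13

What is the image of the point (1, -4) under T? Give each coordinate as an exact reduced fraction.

T(p) = (-24/13, 10/13)

T1 shear: x ← x − 1·y: (1, -4) → (5, -4)
T2 translate by (-3, 4): (5, -4) → (2, 0)
T3 reflect across y = 0: (2, 0) → (2, 0)
T4 reflect across y = 0: (2, 0) → (2, 0)
T5 rotate counter-clockwise with cos θ = -12/13, sin θ = 5/13: (2, 0) → (-24/13, 10/13)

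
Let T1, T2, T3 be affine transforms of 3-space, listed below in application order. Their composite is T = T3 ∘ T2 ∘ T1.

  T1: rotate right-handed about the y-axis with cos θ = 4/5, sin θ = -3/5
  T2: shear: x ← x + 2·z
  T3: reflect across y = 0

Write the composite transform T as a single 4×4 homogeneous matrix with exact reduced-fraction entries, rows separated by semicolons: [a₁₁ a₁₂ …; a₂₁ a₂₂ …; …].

T = [2 0 1 0; 0 -1 0 0; 3/5 0 4/5 0; 0 0 0 1]

T1 = [4/5 0 -3/5 0; 0 1 0 0; 3/5 0 4/5 0; 0 0 0 1]
T2·T1 = [2 0 1 0; 0 1 0 0; 3/5 0 4/5 0; 0 0 0 1]
T3·…·T1 = [2 0 1 0; 0 -1 0 0; 3/5 0 4/5 0; 0 0 0 1]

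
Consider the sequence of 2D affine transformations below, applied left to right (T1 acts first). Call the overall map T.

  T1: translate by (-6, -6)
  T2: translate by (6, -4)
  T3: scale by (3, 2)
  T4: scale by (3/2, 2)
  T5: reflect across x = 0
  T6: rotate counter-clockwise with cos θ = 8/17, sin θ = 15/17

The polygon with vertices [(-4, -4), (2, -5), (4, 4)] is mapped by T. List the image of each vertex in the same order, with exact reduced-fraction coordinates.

image vertices: (984/17, -178/17), (828/17, -615/17), (216/17, -462/17)

T1 translate by (-6, -6): (-4, -4) → (-10, -10); (2, -5) → (-4, -11); (4, 4) → (-2, -2)
T2 translate by (6, -4): (-10, -10) → (-4, -14); (-4, -11) → (2, -15); (-2, -2) → (4, -6)
T3 scale by (3, 2): (-4, -14) → (-12, -28); (2, -15) → (6, -30); (4, -6) → (12, -12)
T4 scale by (3/2, 2): (-12, -28) → (-18, -56); (6, -30) → (9, -60); (12, -12) → (18, -24)
T5 reflect across x = 0: (-18, -56) → (18, -56); (9, -60) → (-9, -60); (18, -24) → (-18, -24)
T6 rotate counter-clockwise with cos θ = 8/17, sin θ = 15/17: (18, -56) → (984/17, -178/17); (-9, -60) → (828/17, -615/17); (-18, -24) → (216/17, -462/17)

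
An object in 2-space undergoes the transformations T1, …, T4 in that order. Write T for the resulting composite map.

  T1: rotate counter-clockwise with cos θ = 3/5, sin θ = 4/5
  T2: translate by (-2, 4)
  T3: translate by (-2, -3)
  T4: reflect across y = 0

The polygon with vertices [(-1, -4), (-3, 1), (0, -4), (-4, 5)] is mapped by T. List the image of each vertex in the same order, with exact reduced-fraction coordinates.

T1 rotate counter-clockwise with cos θ = 3/5, sin θ = 4/5: (-1, -4) → (13/5, -16/5); (-3, 1) → (-13/5, -9/5); (0, -4) → (16/5, -12/5); (-4, 5) → (-32/5, -1/5)
T2 translate by (-2, 4): (13/5, -16/5) → (3/5, 4/5); (-13/5, -9/5) → (-23/5, 11/5); (16/5, -12/5) → (6/5, 8/5); (-32/5, -1/5) → (-42/5, 19/5)
T3 translate by (-2, -3): (3/5, 4/5) → (-7/5, -11/5); (-23/5, 11/5) → (-33/5, -4/5); (6/5, 8/5) → (-4/5, -7/5); (-42/5, 19/5) → (-52/5, 4/5)
T4 reflect across y = 0: (-7/5, -11/5) → (-7/5, 11/5); (-33/5, -4/5) → (-33/5, 4/5); (-4/5, -7/5) → (-4/5, 7/5); (-52/5, 4/5) → (-52/5, -4/5)

image vertices: (-7/5, 11/5), (-33/5, 4/5), (-4/5, 7/5), (-52/5, -4/5)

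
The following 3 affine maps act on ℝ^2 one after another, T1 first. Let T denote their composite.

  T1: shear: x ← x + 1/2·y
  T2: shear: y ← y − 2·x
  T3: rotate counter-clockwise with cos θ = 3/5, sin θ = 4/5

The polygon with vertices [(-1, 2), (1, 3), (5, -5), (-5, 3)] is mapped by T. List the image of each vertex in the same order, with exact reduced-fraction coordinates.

T1 shear: x ← x + 1/2·y: (-1, 2) → (0, 2); (1, 3) → (5/2, 3); (5, -5) → (5/2, -5); (-5, 3) → (-7/2, 3)
T2 shear: y ← y − 2·x: (0, 2) → (0, 2); (5/2, 3) → (5/2, -2); (5/2, -5) → (5/2, -10); (-7/2, 3) → (-7/2, 10)
T3 rotate counter-clockwise with cos θ = 3/5, sin θ = 4/5: (0, 2) → (-8/5, 6/5); (5/2, -2) → (31/10, 4/5); (5/2, -10) → (19/2, -4); (-7/2, 10) → (-101/10, 16/5)

image vertices: (-8/5, 6/5), (31/10, 4/5), (19/2, -4), (-101/10, 16/5)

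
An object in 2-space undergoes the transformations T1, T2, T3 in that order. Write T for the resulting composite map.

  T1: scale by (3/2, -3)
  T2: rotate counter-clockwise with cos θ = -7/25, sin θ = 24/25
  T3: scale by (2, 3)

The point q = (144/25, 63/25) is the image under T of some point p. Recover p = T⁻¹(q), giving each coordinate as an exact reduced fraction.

T1 = [3/2 0 0; 0 -3 0; 0 0 1]
T2·T1 = [-21/50 72/25 0; 36/25 21/25 0; 0 0 1]
T3·…·T1 = [-21/25 144/25 0; 108/25 63/25 0; 0 0 1]
det M = -27; M⁻¹ = [-7/75 16/75 0; 4/25 7/225 0; 0 0 1]
M⁻¹ · (144/25, 63/25)ᵀ = (0, 1)ᵀ

p = (0, 1)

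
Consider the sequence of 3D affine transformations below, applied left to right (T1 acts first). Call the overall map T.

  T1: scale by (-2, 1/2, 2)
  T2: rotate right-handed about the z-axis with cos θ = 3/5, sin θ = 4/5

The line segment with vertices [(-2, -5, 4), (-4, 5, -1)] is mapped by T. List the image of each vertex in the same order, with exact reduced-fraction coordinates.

image vertices: (22/5, 17/10, 8), (14/5, 79/10, -2)

T1 scale by (-2, 1/2, 2): (-2, -5, 4) → (4, -5/2, 8); (-4, 5, -1) → (8, 5/2, -2)
T2 rotate right-handed about the z-axis with cos θ = 3/5, sin θ = 4/5: (4, -5/2, 8) → (22/5, 17/10, 8); (8, 5/2, -2) → (14/5, 79/10, -2)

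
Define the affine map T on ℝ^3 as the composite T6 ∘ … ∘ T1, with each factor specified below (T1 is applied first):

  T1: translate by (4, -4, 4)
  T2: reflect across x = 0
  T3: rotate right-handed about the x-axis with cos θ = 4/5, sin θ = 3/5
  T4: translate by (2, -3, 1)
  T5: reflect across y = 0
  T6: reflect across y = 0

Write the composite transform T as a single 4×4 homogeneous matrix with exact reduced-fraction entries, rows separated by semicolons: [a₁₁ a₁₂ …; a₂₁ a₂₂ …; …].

T = [-1 0 0 -2; 0 4/5 -3/5 -43/5; 0 3/5 4/5 9/5; 0 0 0 1]

T1 = [1 0 0 4; 0 1 0 -4; 0 0 1 4; 0 0 0 1]
T2·T1 = [-1 0 0 -4; 0 1 0 -4; 0 0 1 4; 0 0 0 1]
T3·…·T1 = [-1 0 0 -4; 0 4/5 -3/5 -28/5; 0 3/5 4/5 4/5; 0 0 0 1]
T4·…·T1 = [-1 0 0 -2; 0 4/5 -3/5 -43/5; 0 3/5 4/5 9/5; 0 0 0 1]
T5·…·T1 = [-1 0 0 -2; 0 -4/5 3/5 43/5; 0 3/5 4/5 9/5; 0 0 0 1]
T6·…·T1 = [-1 0 0 -2; 0 4/5 -3/5 -43/5; 0 3/5 4/5 9/5; 0 0 0 1]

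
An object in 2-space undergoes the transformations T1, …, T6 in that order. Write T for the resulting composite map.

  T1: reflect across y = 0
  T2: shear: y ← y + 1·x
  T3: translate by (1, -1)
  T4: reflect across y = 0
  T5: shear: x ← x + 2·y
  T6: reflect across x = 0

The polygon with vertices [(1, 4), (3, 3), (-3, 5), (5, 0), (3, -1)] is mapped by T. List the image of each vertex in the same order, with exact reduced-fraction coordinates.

image vertices: (-10, 4), (-6, 1), (-16, 9), (2, -4), (2, -3)

T1 reflect across y = 0: (1, 4) → (1, -4); (3, 3) → (3, -3); (-3, 5) → (-3, -5); (5, 0) → (5, 0); (3, -1) → (3, 1)
T2 shear: y ← y + 1·x: (1, -4) → (1, -3); (3, -3) → (3, 0); (-3, -5) → (-3, -8); (5, 0) → (5, 5); (3, 1) → (3, 4)
T3 translate by (1, -1): (1, -3) → (2, -4); (3, 0) → (4, -1); (-3, -8) → (-2, -9); (5, 5) → (6, 4); (3, 4) → (4, 3)
T4 reflect across y = 0: (2, -4) → (2, 4); (4, -1) → (4, 1); (-2, -9) → (-2, 9); (6, 4) → (6, -4); (4, 3) → (4, -3)
T5 shear: x ← x + 2·y: (2, 4) → (10, 4); (4, 1) → (6, 1); (-2, 9) → (16, 9); (6, -4) → (-2, -4); (4, -3) → (-2, -3)
T6 reflect across x = 0: (10, 4) → (-10, 4); (6, 1) → (-6, 1); (16, 9) → (-16, 9); (-2, -4) → (2, -4); (-2, -3) → (2, -3)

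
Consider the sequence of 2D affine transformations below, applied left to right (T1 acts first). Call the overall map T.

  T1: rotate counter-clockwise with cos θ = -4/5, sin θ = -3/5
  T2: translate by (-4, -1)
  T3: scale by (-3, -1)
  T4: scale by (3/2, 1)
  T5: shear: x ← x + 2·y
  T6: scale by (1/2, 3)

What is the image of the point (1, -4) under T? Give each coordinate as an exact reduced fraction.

T(p) = (73/5, -24/5)

T1 rotate counter-clockwise with cos θ = -4/5, sin θ = -3/5: (1, -4) → (-16/5, 13/5)
T2 translate by (-4, -1): (-16/5, 13/5) → (-36/5, 8/5)
T3 scale by (-3, -1): (-36/5, 8/5) → (108/5, -8/5)
T4 scale by (3/2, 1): (108/5, -8/5) → (162/5, -8/5)
T5 shear: x ← x + 2·y: (162/5, -8/5) → (146/5, -8/5)
T6 scale by (1/2, 3): (146/5, -8/5) → (73/5, -24/5)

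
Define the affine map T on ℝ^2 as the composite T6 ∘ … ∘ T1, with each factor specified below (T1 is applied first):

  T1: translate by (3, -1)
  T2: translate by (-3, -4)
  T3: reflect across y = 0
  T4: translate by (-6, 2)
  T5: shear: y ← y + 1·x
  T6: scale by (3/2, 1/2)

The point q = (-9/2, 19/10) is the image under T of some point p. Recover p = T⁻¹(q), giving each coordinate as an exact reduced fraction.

T1 = [1 0 3; 0 1 -1; 0 0 1]
T2·T1 = [1 0 0; 0 1 -5; 0 0 1]
T3·…·T1 = [1 0 0; 0 -1 5; 0 0 1]
T4·…·T1 = [1 0 -6; 0 -1 7; 0 0 1]
T5·…·T1 = [1 0 -6; 1 -1 1; 0 0 1]
T6·…·T1 = [3/2 0 -9; 1/2 -1/2 1/2; 0 0 1]
det M = -3/4; M⁻¹ = [2/3 0 6; 2/3 -2 7; 0 0 1]
M⁻¹ · (-9/2, 19/10)ᵀ = (3, 1/5)ᵀ

p = (3, 1/5)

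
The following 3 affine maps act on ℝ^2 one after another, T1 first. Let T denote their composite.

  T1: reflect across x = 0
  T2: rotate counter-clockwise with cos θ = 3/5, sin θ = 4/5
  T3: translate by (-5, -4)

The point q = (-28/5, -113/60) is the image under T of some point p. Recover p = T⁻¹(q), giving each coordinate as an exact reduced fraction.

T1 = [-1 0 0; 0 1 0; 0 0 1]
T2·T1 = [-3/5 -4/5 0; -4/5 3/5 0; 0 0 1]
T3·…·T1 = [-3/5 -4/5 -5; -4/5 3/5 -4; 0 0 1]
det M = -1; M⁻¹ = [-3/5 -4/5 -31/5; -4/5 3/5 -8/5; 0 0 1]
M⁻¹ · (-28/5, -113/60)ᵀ = (-4/3, 7/4)ᵀ

p = (-4/3, 7/4)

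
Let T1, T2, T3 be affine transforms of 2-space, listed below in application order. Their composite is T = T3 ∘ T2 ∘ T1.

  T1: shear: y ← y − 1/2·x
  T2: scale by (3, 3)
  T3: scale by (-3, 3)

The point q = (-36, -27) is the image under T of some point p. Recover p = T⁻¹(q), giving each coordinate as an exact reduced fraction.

T1 = [1 0 0; -1/2 1 0; 0 0 1]
T2·T1 = [3 0 0; -3/2 3 0; 0 0 1]
T3·…·T1 = [-9 0 0; -9/2 9 0; 0 0 1]
det M = -81; M⁻¹ = [-1/9 0 0; -1/18 1/9 0; 0 0 1]
M⁻¹ · (-36, -27)ᵀ = (4, -1)ᵀ

p = (4, -1)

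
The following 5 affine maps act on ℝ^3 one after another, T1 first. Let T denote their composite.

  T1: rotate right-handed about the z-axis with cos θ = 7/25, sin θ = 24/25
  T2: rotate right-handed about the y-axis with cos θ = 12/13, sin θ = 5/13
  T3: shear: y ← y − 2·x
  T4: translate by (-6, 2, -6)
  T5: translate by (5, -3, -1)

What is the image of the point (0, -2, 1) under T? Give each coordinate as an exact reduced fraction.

T(p) = (376/325, -1909/325, -443/65)

T1 rotate right-handed about the z-axis with cos θ = 7/25, sin θ = 24/25: (0, -2, 1) → (48/25, -14/25, 1)
T2 rotate right-handed about the y-axis with cos θ = 12/13, sin θ = 5/13: (48/25, -14/25, 1) → (701/325, -14/25, 12/65)
T3 shear: y ← y − 2·x: (701/325, -14/25, 12/65) → (701/325, -1584/325, 12/65)
T4 translate by (-6, 2, -6): (701/325, -1584/325, 12/65) → (-1249/325, -934/325, -378/65)
T5 translate by (5, -3, -1): (-1249/325, -934/325, -378/65) → (376/325, -1909/325, -443/65)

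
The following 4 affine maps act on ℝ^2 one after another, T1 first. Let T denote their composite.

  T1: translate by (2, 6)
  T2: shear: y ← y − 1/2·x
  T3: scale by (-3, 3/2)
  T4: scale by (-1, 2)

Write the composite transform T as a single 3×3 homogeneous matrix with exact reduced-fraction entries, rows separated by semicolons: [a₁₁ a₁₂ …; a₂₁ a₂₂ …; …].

T = [3 0 6; -3/2 3 15; 0 0 1]

T1 = [1 0 2; 0 1 6; 0 0 1]
T2·T1 = [1 0 2; -1/2 1 5; 0 0 1]
T3·…·T1 = [-3 0 -6; -3/4 3/2 15/2; 0 0 1]
T4·…·T1 = [3 0 6; -3/2 3 15; 0 0 1]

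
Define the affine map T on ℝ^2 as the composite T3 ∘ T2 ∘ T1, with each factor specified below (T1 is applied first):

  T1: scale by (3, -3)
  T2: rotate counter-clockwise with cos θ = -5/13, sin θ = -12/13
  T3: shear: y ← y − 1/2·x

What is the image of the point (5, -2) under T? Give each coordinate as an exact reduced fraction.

T1 scale by (3, -3): (5, -2) → (15, 6)
T2 rotate counter-clockwise with cos θ = -5/13, sin θ = -12/13: (15, 6) → (-3/13, -210/13)
T3 shear: y ← y − 1/2·x: (-3/13, -210/13) → (-3/13, -417/26)

T(p) = (-3/13, -417/26)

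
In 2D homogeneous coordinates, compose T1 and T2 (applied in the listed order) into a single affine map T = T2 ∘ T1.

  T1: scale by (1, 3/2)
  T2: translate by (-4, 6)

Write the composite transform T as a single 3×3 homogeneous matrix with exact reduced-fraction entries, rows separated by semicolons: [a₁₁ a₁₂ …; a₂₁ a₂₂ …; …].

T1 = [1 0 0; 0 3/2 0; 0 0 1]
T2·T1 = [1 0 -4; 0 3/2 6; 0 0 1]

T = [1 0 -4; 0 3/2 6; 0 0 1]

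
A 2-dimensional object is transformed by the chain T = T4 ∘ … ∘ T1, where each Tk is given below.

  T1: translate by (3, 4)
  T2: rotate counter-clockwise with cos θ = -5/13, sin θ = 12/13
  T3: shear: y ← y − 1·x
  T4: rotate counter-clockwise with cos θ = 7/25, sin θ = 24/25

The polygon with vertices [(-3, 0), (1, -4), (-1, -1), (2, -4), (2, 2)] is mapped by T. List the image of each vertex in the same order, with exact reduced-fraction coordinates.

T1 translate by (3, 4): (-3, 0) → (0, 4); (1, -4) → (4, 0); (-1, -1) → (2, 3); (2, -4) → (5, 0); (2, 2) → (5, 6)
T2 rotate counter-clockwise with cos θ = -5/13, sin θ = 12/13: (0, 4) → (-48/13, -20/13); (4, 0) → (-20/13, 48/13); (2, 3) → (-46/13, 9/13); (5, 0) → (-25/13, 60/13); (5, 6) → (-97/13, 30/13)
T3 shear: y ← y − 1·x: (-48/13, -20/13) → (-48/13, 28/13); (-20/13, 48/13) → (-20/13, 68/13); (-46/13, 9/13) → (-46/13, 55/13); (-25/13, 60/13) → (-25/13, 85/13); (-97/13, 30/13) → (-97/13, 127/13)
T4 rotate counter-clockwise with cos θ = 7/25, sin θ = 24/25: (-48/13, 28/13) → (-1008/325, -956/325); (-20/13, 68/13) → (-1772/325, -4/325); (-46/13, 55/13) → (-1642/325, -719/325); (-25/13, 85/13) → (-443/65, -1/65); (-97/13, 127/13) → (-3727/325, -1439/325)

image vertices: (-1008/325, -956/325), (-1772/325, -4/325), (-1642/325, -719/325), (-443/65, -1/65), (-3727/325, -1439/325)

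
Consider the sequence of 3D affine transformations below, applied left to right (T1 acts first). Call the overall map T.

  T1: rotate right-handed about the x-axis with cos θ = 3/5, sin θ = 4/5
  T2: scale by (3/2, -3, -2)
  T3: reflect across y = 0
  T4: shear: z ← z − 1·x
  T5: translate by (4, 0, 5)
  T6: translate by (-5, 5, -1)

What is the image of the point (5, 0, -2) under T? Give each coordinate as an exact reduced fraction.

T1 rotate right-handed about the x-axis with cos θ = 3/5, sin θ = 4/5: (5, 0, -2) → (5, 8/5, -6/5)
T2 scale by (3/2, -3, -2): (5, 8/5, -6/5) → (15/2, -24/5, 12/5)
T3 reflect across y = 0: (15/2, -24/5, 12/5) → (15/2, 24/5, 12/5)
T4 shear: z ← z − 1·x: (15/2, 24/5, 12/5) → (15/2, 24/5, -51/10)
T5 translate by (4, 0, 5): (15/2, 24/5, -51/10) → (23/2, 24/5, -1/10)
T6 translate by (-5, 5, -1): (23/2, 24/5, -1/10) → (13/2, 49/5, -11/10)

T(p) = (13/2, 49/5, -11/10)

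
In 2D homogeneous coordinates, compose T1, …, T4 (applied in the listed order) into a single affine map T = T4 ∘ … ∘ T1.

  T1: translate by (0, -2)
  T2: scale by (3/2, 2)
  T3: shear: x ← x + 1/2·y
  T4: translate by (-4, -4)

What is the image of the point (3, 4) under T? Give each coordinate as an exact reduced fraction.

T1 translate by (0, -2): (3, 4) → (3, 2)
T2 scale by (3/2, 2): (3, 2) → (9/2, 4)
T3 shear: x ← x + 1/2·y: (9/2, 4) → (13/2, 4)
T4 translate by (-4, -4): (13/2, 4) → (5/2, 0)

T(p) = (5/2, 0)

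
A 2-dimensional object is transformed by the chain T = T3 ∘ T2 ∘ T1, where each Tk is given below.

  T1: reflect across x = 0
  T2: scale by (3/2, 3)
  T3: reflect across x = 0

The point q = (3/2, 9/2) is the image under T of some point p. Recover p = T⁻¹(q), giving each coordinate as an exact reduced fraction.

T1 = [-1 0 0; 0 1 0; 0 0 1]
T2·T1 = [-3/2 0 0; 0 3 0; 0 0 1]
T3·…·T1 = [3/2 0 0; 0 3 0; 0 0 1]
det M = 9/2; M⁻¹ = [2/3 0 0; 0 1/3 0; 0 0 1]
M⁻¹ · (3/2, 9/2)ᵀ = (1, 3/2)ᵀ

p = (1, 3/2)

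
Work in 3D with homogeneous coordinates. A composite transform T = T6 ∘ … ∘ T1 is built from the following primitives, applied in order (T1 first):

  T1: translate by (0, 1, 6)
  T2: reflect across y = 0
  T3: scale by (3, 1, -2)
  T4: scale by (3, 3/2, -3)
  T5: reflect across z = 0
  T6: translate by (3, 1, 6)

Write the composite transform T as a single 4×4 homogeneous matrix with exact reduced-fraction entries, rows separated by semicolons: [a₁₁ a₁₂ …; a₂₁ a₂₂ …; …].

T1 = [1 0 0 0; 0 1 0 1; 0 0 1 6; 0 0 0 1]
T2·T1 = [1 0 0 0; 0 -1 0 -1; 0 0 1 6; 0 0 0 1]
T3·…·T1 = [3 0 0 0; 0 -1 0 -1; 0 0 -2 -12; 0 0 0 1]
T4·…·T1 = [9 0 0 0; 0 -3/2 0 -3/2; 0 0 6 36; 0 0 0 1]
T5·…·T1 = [9 0 0 0; 0 -3/2 0 -3/2; 0 0 -6 -36; 0 0 0 1]
T6·…·T1 = [9 0 0 3; 0 -3/2 0 -1/2; 0 0 -6 -30; 0 0 0 1]

T = [9 0 0 3; 0 -3/2 0 -1/2; 0 0 -6 -30; 0 0 0 1]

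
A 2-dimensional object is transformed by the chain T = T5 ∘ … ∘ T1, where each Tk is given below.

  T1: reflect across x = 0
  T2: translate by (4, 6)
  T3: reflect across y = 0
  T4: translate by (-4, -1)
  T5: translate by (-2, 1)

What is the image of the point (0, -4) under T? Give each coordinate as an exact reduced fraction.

T(p) = (-2, -2)

T1 reflect across x = 0: (0, -4) → (0, -4)
T2 translate by (4, 6): (0, -4) → (4, 2)
T3 reflect across y = 0: (4, 2) → (4, -2)
T4 translate by (-4, -1): (4, -2) → (0, -3)
T5 translate by (-2, 1): (0, -3) → (-2, -2)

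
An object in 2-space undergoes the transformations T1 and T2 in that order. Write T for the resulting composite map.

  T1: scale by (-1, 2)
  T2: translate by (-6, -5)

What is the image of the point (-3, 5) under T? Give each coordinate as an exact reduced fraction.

T(p) = (-3, 5)

T1 scale by (-1, 2): (-3, 5) → (3, 10)
T2 translate by (-6, -5): (3, 10) → (-3, 5)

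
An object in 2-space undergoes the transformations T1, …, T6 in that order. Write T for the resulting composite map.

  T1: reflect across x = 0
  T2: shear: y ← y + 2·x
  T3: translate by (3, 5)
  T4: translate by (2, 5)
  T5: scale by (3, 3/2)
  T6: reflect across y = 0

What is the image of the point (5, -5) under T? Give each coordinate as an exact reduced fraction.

T1 reflect across x = 0: (5, -5) → (-5, -5)
T2 shear: y ← y + 2·x: (-5, -5) → (-5, -15)
T3 translate by (3, 5): (-5, -15) → (-2, -10)
T4 translate by (2, 5): (-2, -10) → (0, -5)
T5 scale by (3, 3/2): (0, -5) → (0, -15/2)
T6 reflect across y = 0: (0, -15/2) → (0, 15/2)

T(p) = (0, 15/2)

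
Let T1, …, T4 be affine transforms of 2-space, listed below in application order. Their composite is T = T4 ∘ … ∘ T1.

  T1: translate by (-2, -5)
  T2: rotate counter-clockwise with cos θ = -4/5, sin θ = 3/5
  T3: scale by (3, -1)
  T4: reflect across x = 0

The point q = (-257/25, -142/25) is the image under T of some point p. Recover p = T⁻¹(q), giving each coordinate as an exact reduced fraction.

T1 = [1 0 -2; 0 1 -5; 0 0 1]
T2·T1 = [-4/5 -3/5 23/5; 3/5 -4/5 14/5; 0 0 1]
T3·…·T1 = [-12/5 -9/5 69/5; -3/5 4/5 -14/5; 0 0 1]
T4·…·T1 = [12/5 9/5 -69/5; -3/5 4/5 -14/5; 0 0 1]
det M = 3; M⁻¹ = [4/15 -3/5 2; 1/5 4/5 5; 0 0 1]
M⁻¹ · (-257/25, -142/25)ᵀ = (8/3, -8/5)ᵀ

p = (8/3, -8/5)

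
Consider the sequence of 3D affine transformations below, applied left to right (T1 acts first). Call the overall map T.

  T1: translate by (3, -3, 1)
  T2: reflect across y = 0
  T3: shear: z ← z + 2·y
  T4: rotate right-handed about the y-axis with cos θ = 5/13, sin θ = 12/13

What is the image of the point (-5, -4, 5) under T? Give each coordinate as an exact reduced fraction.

T1 translate by (3, -3, 1): (-5, -4, 5) → (-2, -7, 6)
T2 reflect across y = 0: (-2, -7, 6) → (-2, 7, 6)
T3 shear: z ← z + 2·y: (-2, 7, 6) → (-2, 7, 20)
T4 rotate right-handed about the y-axis with cos θ = 5/13, sin θ = 12/13: (-2, 7, 20) → (230/13, 7, 124/13)

T(p) = (230/13, 7, 124/13)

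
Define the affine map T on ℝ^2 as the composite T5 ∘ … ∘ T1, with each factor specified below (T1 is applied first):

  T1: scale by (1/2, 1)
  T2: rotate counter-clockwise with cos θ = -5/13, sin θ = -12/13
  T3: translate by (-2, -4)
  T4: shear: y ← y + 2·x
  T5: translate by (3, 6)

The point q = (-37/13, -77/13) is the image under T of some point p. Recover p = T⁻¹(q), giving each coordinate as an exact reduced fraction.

p = (-4, -5)

T1 = [1/2 0 0; 0 1 0; 0 0 1]
T2·T1 = [-5/26 12/13 0; -6/13 -5/13 0; 0 0 1]
T3·…·T1 = [-5/26 12/13 -2; -6/13 -5/13 -4; 0 0 1]
T4·…·T1 = [-5/26 12/13 -2; -11/13 19/13 -8; 0 0 1]
T5·…·T1 = [-5/26 12/13 1; -11/13 19/13 -2; 0 0 1]
det M = 1/2; M⁻¹ = [38/13 -24/13 -86/13; 22/13 -5/13 -32/13; 0 0 1]
M⁻¹ · (-37/13, -77/13)ᵀ = (-4, -5)ᵀ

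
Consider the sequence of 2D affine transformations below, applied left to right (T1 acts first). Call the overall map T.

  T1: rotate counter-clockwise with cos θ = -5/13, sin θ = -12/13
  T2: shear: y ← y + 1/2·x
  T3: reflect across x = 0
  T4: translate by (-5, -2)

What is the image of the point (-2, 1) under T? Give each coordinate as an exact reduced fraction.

T(p) = (-87/13, 4/13)

T1 rotate counter-clockwise with cos θ = -5/13, sin θ = -12/13: (-2, 1) → (22/13, 19/13)
T2 shear: y ← y + 1/2·x: (22/13, 19/13) → (22/13, 30/13)
T3 reflect across x = 0: (22/13, 30/13) → (-22/13, 30/13)
T4 translate by (-5, -2): (-22/13, 30/13) → (-87/13, 4/13)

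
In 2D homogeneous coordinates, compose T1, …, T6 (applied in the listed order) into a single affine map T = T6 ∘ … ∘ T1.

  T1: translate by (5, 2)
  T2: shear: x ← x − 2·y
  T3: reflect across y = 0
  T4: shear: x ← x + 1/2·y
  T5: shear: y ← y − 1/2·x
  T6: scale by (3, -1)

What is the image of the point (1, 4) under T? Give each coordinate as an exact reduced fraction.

T1 translate by (5, 2): (1, 4) → (6, 6)
T2 shear: x ← x − 2·y: (6, 6) → (-6, 6)
T3 reflect across y = 0: (-6, 6) → (-6, -6)
T4 shear: x ← x + 1/2·y: (-6, -6) → (-9, -6)
T5 shear: y ← y − 1/2·x: (-9, -6) → (-9, -3/2)
T6 scale by (3, -1): (-9, -3/2) → (-27, 3/2)

T(p) = (-27, 3/2)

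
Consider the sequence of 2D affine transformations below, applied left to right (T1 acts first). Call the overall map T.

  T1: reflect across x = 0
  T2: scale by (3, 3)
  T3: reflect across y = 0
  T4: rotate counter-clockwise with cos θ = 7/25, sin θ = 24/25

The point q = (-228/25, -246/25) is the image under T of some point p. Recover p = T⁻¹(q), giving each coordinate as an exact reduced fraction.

T1 = [-1 0 0; 0 1 0; 0 0 1]
T2·T1 = [-3 0 0; 0 3 0; 0 0 1]
T3·…·T1 = [-3 0 0; 0 -3 0; 0 0 1]
T4·…·T1 = [-21/25 72/25 0; -72/25 -21/25 0; 0 0 1]
det M = 9; M⁻¹ = [-7/75 -8/25 0; 8/25 -7/75 0; 0 0 1]
M⁻¹ · (-228/25, -246/25)ᵀ = (4, -2)ᵀ

p = (4, -2)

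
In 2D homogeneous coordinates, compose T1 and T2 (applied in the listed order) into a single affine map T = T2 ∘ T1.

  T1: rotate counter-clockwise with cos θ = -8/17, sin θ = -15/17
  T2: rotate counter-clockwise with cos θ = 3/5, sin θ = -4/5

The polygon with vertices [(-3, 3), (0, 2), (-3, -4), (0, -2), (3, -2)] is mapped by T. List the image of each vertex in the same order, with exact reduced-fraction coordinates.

T1 rotate counter-clockwise with cos θ = -8/17, sin θ = -15/17: (-3, 3) → (69/17, 21/17); (0, 2) → (30/17, -16/17); (-3, -4) → (-36/17, 77/17); (0, -2) → (-30/17, 16/17); (3, -2) → (-54/17, -29/17)
T2 rotate counter-clockwise with cos θ = 3/5, sin θ = -4/5: (69/17, 21/17) → (291/85, -213/85); (30/17, -16/17) → (26/85, -168/85); (-36/17, 77/17) → (40/17, 75/17); (-30/17, 16/17) → (-26/85, 168/85); (-54/17, -29/17) → (-278/85, 129/85)

image vertices: (291/85, -213/85), (26/85, -168/85), (40/17, 75/17), (-26/85, 168/85), (-278/85, 129/85)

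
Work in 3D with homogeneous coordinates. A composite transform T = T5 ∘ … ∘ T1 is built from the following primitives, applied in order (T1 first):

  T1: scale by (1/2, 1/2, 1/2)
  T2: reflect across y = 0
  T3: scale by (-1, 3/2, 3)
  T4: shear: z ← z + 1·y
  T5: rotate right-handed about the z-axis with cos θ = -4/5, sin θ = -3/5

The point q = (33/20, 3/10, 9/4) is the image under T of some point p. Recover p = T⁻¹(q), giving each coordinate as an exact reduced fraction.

p = (3, -1, 1)

T1 = [1/2 0 0 0; 0 1/2 0 0; 0 0 1/2 0; 0 0 0 1]
T2·T1 = [1/2 0 0 0; 0 -1/2 0 0; 0 0 1/2 0; 0 0 0 1]
T3·…·T1 = [-1/2 0 0 0; 0 -3/4 0 0; 0 0 3/2 0; 0 0 0 1]
T4·…·T1 = [-1/2 0 0 0; 0 -3/4 0 0; 0 -3/4 3/2 0; 0 0 0 1]
T5·…·T1 = [2/5 -9/20 0 0; 3/10 3/5 0 0; 0 -3/4 3/2 0; 0 0 0 1]
det M = 9/16; M⁻¹ = [8/5 6/5 0 0; -4/5 16/15 0 0; -2/5 8/15 2/3 0; 0 0 0 1]
M⁻¹ · (33/20, 3/10, 9/4)ᵀ = (3, -1, 1)ᵀ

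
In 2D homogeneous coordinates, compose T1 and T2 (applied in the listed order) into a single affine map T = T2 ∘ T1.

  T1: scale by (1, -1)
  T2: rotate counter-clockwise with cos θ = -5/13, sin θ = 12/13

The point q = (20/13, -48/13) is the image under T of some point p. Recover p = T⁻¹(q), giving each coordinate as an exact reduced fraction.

T1 = [1 0 0; 0 -1 0; 0 0 1]
T2·T1 = [-5/13 12/13 0; 12/13 5/13 0; 0 0 1]
det M = -1; M⁻¹ = [-5/13 12/13 0; 12/13 5/13 0; 0 0 1]
M⁻¹ · (20/13, -48/13)ᵀ = (-4, 0)ᵀ

p = (-4, 0)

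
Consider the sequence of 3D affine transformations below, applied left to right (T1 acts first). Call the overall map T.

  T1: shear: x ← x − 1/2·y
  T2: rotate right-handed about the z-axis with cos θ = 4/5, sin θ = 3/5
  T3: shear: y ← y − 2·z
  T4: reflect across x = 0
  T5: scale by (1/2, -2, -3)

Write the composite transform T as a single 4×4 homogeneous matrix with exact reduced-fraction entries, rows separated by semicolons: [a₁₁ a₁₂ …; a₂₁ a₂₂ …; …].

T = [-2/5 1/2 0 0; -6/5 -1 4 0; 0 0 -3 0; 0 0 0 1]

T1 = [1 -1/2 0 0; 0 1 0 0; 0 0 1 0; 0 0 0 1]
T2·T1 = [4/5 -1 0 0; 3/5 1/2 0 0; 0 0 1 0; 0 0 0 1]
T3·…·T1 = [4/5 -1 0 0; 3/5 1/2 -2 0; 0 0 1 0; 0 0 0 1]
T4·…·T1 = [-4/5 1 0 0; 3/5 1/2 -2 0; 0 0 1 0; 0 0 0 1]
T5·…·T1 = [-2/5 1/2 0 0; -6/5 -1 4 0; 0 0 -3 0; 0 0 0 1]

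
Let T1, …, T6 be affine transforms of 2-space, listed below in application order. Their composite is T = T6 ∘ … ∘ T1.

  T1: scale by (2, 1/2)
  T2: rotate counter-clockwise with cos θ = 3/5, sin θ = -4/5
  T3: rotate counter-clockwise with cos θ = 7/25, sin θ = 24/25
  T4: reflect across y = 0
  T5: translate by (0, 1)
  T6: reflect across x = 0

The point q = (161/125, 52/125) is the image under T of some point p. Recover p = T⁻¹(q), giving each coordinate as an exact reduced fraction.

p = (-1/2, 2)

T1 = [2 0 0; 0 1/2 0; 0 0 1]
T2·T1 = [6/5 2/5 0; -8/5 3/10 0; 0 0 1]
T3·…·T1 = [234/125 -22/125 0; 88/125 117/250 0; 0 0 1]
T4·…·T1 = [234/125 -22/125 0; -88/125 -117/250 0; 0 0 1]
T5·…·T1 = [234/125 -22/125 0; -88/125 -117/250 1; 0 0 1]
T6·…·T1 = [-234/125 22/125 0; -88/125 -117/250 1; 0 0 1]
det M = 1; M⁻¹ = [-117/250 -22/125 22/125; 88/125 -234/125 234/125; 0 0 1]
M⁻¹ · (161/125, 52/125)ᵀ = (-1/2, 2)ᵀ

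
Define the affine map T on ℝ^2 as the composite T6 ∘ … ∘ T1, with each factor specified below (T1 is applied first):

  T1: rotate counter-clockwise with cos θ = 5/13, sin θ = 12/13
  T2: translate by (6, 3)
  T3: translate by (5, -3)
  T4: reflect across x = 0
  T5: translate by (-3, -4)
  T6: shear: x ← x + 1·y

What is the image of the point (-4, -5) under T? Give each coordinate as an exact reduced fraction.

T1 rotate counter-clockwise with cos θ = 5/13, sin θ = 12/13: (-4, -5) → (40/13, -73/13)
T2 translate by (6, 3): (40/13, -73/13) → (118/13, -34/13)
T3 translate by (5, -3): (118/13, -34/13) → (183/13, -73/13)
T4 reflect across x = 0: (183/13, -73/13) → (-183/13, -73/13)
T5 translate by (-3, -4): (-183/13, -73/13) → (-222/13, -125/13)
T6 shear: x ← x + 1·y: (-222/13, -125/13) → (-347/13, -125/13)

T(p) = (-347/13, -125/13)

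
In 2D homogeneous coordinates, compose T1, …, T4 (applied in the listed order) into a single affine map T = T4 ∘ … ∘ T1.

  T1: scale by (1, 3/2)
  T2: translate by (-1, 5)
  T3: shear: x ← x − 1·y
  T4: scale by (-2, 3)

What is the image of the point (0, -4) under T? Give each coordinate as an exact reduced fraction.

T1 scale by (1, 3/2): (0, -4) → (0, -6)
T2 translate by (-1, 5): (0, -6) → (-1, -1)
T3 shear: x ← x − 1·y: (-1, -1) → (0, -1)
T4 scale by (-2, 3): (0, -1) → (0, -3)

T(p) = (0, -3)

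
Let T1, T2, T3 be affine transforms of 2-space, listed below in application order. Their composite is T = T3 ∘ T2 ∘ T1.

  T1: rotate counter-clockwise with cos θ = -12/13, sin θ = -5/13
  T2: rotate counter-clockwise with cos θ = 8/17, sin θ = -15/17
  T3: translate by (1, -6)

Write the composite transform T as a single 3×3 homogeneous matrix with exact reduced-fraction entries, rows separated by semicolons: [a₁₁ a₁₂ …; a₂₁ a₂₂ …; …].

T1 = [-12/13 5/13 0; -5/13 -12/13 0; 0 0 1]
T2·T1 = [-171/221 -140/221 0; 140/221 -171/221 0; 0 0 1]
T3·…·T1 = [-171/221 -140/221 1; 140/221 -171/221 -6; 0 0 1]

T = [-171/221 -140/221 1; 140/221 -171/221 -6; 0 0 1]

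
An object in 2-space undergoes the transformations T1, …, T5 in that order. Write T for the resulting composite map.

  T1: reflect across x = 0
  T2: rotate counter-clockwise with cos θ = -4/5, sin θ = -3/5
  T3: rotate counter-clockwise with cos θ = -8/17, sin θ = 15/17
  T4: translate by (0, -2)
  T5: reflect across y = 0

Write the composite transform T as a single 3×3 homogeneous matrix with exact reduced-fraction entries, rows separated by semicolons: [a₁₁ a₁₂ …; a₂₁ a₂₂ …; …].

T1 = [-1 0 0; 0 1 0; 0 0 1]
T2·T1 = [4/5 3/5 0; 3/5 -4/5 0; 0 0 1]
T3·…·T1 = [-77/85 36/85 0; 36/85 77/85 0; 0 0 1]
T4·…·T1 = [-77/85 36/85 0; 36/85 77/85 -2; 0 0 1]
T5·…·T1 = [-77/85 36/85 0; -36/85 -77/85 2; 0 0 1]

T = [-77/85 36/85 0; -36/85 -77/85 2; 0 0 1]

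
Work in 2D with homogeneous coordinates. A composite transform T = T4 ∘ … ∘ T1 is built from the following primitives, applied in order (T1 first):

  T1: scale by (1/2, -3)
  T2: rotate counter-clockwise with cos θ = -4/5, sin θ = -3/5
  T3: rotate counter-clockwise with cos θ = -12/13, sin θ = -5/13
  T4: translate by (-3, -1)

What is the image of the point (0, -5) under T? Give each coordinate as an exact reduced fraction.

T1 scale by (1/2, -3): (0, -5) → (0, 15)
T2 rotate counter-clockwise with cos θ = -4/5, sin θ = -3/5: (0, 15) → (9, -12)
T3 rotate counter-clockwise with cos θ = -12/13, sin θ = -5/13: (9, -12) → (-168/13, 99/13)
T4 translate by (-3, -1): (-168/13, 99/13) → (-207/13, 86/13)

T(p) = (-207/13, 86/13)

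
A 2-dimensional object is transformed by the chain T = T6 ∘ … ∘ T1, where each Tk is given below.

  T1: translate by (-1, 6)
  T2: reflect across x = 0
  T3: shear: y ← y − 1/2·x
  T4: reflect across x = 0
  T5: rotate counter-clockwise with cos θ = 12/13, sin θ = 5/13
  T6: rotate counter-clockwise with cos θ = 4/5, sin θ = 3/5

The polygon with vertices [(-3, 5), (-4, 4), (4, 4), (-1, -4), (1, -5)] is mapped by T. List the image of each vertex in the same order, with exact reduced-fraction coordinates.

image vertices: (-636/65, 73/65), (-9, -1/2), (-109/13, 219/26), (-122/65, -79/65), (-56/65, 33/65)

T1 translate by (-1, 6): (-3, 5) → (-4, 11); (-4, 4) → (-5, 10); (4, 4) → (3, 10); (-1, -4) → (-2, 2); (1, -5) → (0, 1)
T2 reflect across x = 0: (-4, 11) → (4, 11); (-5, 10) → (5, 10); (3, 10) → (-3, 10); (-2, 2) → (2, 2); (0, 1) → (0, 1)
T3 shear: y ← y − 1/2·x: (4, 11) → (4, 9); (5, 10) → (5, 15/2); (-3, 10) → (-3, 23/2); (2, 2) → (2, 1); (0, 1) → (0, 1)
T4 reflect across x = 0: (4, 9) → (-4, 9); (5, 15/2) → (-5, 15/2); (-3, 23/2) → (3, 23/2); (2, 1) → (-2, 1); (0, 1) → (0, 1)
T5 rotate counter-clockwise with cos θ = 12/13, sin θ = 5/13: (-4, 9) → (-93/13, 88/13); (-5, 15/2) → (-15/2, 5); (3, 23/2) → (-43/26, 153/13); (-2, 1) → (-29/13, 2/13); (0, 1) → (-5/13, 12/13)
T6 rotate counter-clockwise with cos θ = 4/5, sin θ = 3/5: (-93/13, 88/13) → (-636/65, 73/65); (-15/2, 5) → (-9, -1/2); (-43/26, 153/13) → (-109/13, 219/26); (-29/13, 2/13) → (-122/65, -79/65); (-5/13, 12/13) → (-56/65, 33/65)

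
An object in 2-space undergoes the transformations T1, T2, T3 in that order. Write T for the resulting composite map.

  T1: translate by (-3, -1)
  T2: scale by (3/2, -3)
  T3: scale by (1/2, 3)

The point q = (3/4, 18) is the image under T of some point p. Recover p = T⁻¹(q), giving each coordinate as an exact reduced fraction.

T1 = [1 0 -3; 0 1 -1; 0 0 1]
T2·T1 = [3/2 0 -9/2; 0 -3 3; 0 0 1]
T3·…·T1 = [3/4 0 -9/4; 0 -9 9; 0 0 1]
det M = -27/4; M⁻¹ = [4/3 0 3; 0 -1/9 1; 0 0 1]
M⁻¹ · (3/4, 18)ᵀ = (4, -1)ᵀ

p = (4, -1)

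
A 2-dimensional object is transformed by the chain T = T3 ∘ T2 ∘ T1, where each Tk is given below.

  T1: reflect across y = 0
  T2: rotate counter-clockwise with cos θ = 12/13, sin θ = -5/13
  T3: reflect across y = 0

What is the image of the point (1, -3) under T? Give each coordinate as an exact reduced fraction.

T1 reflect across y = 0: (1, -3) → (1, 3)
T2 rotate counter-clockwise with cos θ = 12/13, sin θ = -5/13: (1, 3) → (27/13, 31/13)
T3 reflect across y = 0: (27/13, 31/13) → (27/13, -31/13)

T(p) = (27/13, -31/13)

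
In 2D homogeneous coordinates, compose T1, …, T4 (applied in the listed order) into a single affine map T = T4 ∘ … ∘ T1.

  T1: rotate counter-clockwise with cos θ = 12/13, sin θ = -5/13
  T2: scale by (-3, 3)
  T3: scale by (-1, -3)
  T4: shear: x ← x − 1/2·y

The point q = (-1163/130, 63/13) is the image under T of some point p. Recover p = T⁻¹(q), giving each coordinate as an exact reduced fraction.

p = (-9/5, -4/3)

T1 = [12/13 5/13 0; -5/13 12/13 0; 0 0 1]
T2·T1 = [-36/13 -15/13 0; -15/13 36/13 0; 0 0 1]
T3·…·T1 = [36/13 15/13 0; 45/13 -108/13 0; 0 0 1]
T4·…·T1 = [27/26 69/13 0; 45/13 -108/13 0; 0 0 1]
det M = -27; M⁻¹ = [4/13 23/117 0; 5/39 -1/26 0; 0 0 1]
M⁻¹ · (-1163/130, 63/13)ᵀ = (-9/5, -4/3)ᵀ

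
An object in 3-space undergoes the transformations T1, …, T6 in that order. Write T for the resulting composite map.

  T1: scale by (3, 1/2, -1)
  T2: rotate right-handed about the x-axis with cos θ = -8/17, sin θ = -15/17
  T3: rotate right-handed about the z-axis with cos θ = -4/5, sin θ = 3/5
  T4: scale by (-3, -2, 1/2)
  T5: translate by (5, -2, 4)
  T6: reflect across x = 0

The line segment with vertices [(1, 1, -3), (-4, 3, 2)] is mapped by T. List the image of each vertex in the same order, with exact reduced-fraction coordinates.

T1 scale by (3, 1/2, -1): (1, 1, -3) → (3, 1/2, 3); (-4, 3, 2) → (-12, 3/2, -2)
T2 rotate right-handed about the x-axis with cos θ = -8/17, sin θ = -15/17: (3, 1/2, 3) → (3, 41/17, -63/34); (-12, 3/2, -2) → (-12, -42/17, -13/34)
T3 rotate right-handed about the z-axis with cos θ = -4/5, sin θ = 3/5: (3, 41/17, -63/34) → (-327/85, -11/85, -63/34); (-12, -42/17, -13/34) → (942/85, -444/85, -13/34)
T4 scale by (-3, -2, 1/2): (-327/85, -11/85, -63/34) → (981/85, 22/85, -63/68); (942/85, -444/85, -13/34) → (-2826/85, 888/85, -13/68)
T5 translate by (5, -2, 4): (981/85, 22/85, -63/68) → (1406/85, -148/85, 209/68); (-2826/85, 888/85, -13/68) → (-2401/85, 718/85, 259/68)
T6 reflect across x = 0: (1406/85, -148/85, 209/68) → (-1406/85, -148/85, 209/68); (-2401/85, 718/85, 259/68) → (2401/85, 718/85, 259/68)

image vertices: (-1406/85, -148/85, 209/68), (2401/85, 718/85, 259/68)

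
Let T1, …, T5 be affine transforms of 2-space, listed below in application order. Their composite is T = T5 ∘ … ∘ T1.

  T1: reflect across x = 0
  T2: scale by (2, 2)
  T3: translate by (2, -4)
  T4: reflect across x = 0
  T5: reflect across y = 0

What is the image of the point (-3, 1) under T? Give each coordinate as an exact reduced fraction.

T1 reflect across x = 0: (-3, 1) → (3, 1)
T2 scale by (2, 2): (3, 1) → (6, 2)
T3 translate by (2, -4): (6, 2) → (8, -2)
T4 reflect across x = 0: (8, -2) → (-8, -2)
T5 reflect across y = 0: (-8, -2) → (-8, 2)

T(p) = (-8, 2)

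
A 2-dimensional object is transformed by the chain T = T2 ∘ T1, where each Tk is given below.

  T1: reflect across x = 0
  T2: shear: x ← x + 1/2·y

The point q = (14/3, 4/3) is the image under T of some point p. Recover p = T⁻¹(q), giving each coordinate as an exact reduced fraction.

p = (-4, 4/3)

T1 = [-1 0 0; 0 1 0; 0 0 1]
T2·T1 = [-1 1/2 0; 0 1 0; 0 0 1]
det M = -1; M⁻¹ = [-1 1/2 0; 0 1 0; 0 0 1]
M⁻¹ · (14/3, 4/3)ᵀ = (-4, 4/3)ᵀ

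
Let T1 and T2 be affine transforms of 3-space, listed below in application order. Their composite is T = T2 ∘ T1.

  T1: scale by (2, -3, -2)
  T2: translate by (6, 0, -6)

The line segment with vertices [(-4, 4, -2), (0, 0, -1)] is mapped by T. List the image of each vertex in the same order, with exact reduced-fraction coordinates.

T1 scale by (2, -3, -2): (-4, 4, -2) → (-8, -12, 4); (0, 0, -1) → (0, 0, 2)
T2 translate by (6, 0, -6): (-8, -12, 4) → (-2, -12, -2); (0, 0, 2) → (6, 0, -4)

image vertices: (-2, -12, -2), (6, 0, -4)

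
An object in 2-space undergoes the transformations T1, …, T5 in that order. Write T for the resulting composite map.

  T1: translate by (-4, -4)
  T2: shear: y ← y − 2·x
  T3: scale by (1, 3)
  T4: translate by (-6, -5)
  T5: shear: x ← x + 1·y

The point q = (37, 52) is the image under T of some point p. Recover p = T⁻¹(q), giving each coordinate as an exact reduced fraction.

T1 = [1 0 -4; 0 1 -4; 0 0 1]
T2·T1 = [1 0 -4; -2 1 4; 0 0 1]
T3·…·T1 = [1 0 -4; -6 3 12; 0 0 1]
T4·…·T1 = [1 0 -10; -6 3 7; 0 0 1]
T5·…·T1 = [-5 3 -3; -6 3 7; 0 0 1]
det M = 3; M⁻¹ = [1 -1 10; 2 -5/3 53/3; 0 0 1]
M⁻¹ · (37, 52)ᵀ = (-5, 5)ᵀ

p = (-5, 5)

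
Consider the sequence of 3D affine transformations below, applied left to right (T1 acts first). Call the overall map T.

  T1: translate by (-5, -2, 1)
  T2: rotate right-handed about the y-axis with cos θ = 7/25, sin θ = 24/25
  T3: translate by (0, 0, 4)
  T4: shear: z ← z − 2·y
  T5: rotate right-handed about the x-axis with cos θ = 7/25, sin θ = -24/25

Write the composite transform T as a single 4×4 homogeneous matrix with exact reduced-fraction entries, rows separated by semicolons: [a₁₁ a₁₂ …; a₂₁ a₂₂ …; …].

T = [7/25 0 24/25 -11/25; -576/625 -41/25 168/625 7498/625; -168/625 -38/25 49/625 3489/625; 0 0 0 1]

T1 = [1 0 0 -5; 0 1 0 -2; 0 0 1 1; 0 0 0 1]
T2·T1 = [7/25 0 24/25 -11/25; 0 1 0 -2; -24/25 0 7/25 127/25; 0 0 0 1]
T3·…·T1 = [7/25 0 24/25 -11/25; 0 1 0 -2; -24/25 0 7/25 227/25; 0 0 0 1]
T4·…·T1 = [7/25 0 24/25 -11/25; 0 1 0 -2; -24/25 -2 7/25 327/25; 0 0 0 1]
T5·…·T1 = [7/25 0 24/25 -11/25; -576/625 -41/25 168/625 7498/625; -168/625 -38/25 49/625 3489/625; 0 0 0 1]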